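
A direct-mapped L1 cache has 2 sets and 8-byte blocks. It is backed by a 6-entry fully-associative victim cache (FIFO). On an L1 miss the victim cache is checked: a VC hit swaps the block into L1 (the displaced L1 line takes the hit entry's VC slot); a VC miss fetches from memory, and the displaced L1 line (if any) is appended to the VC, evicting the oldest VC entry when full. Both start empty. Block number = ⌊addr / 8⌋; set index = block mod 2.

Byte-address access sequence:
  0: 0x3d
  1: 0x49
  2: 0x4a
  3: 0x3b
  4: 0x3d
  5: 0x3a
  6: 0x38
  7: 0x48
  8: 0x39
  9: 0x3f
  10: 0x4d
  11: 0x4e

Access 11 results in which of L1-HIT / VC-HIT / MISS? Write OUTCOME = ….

  [0] addr=0x3d blk=7 s=1: MISS | VC []
  [1] addr=0x49 blk=9 s=1: MISS | VC [7]
  [2] addr=0x4a blk=9 s=1: L1-HIT | VC [7]
  [3] addr=0x3b blk=7 s=1: VC-HIT | VC [9]
  [4] addr=0x3d blk=7 s=1: L1-HIT | VC [9]
  [5] addr=0x3a blk=7 s=1: L1-HIT | VC [9]
  [6] addr=0x38 blk=7 s=1: L1-HIT | VC [9]
  [7] addr=0x48 blk=9 s=1: VC-HIT | VC [7]
  [8] addr=0x39 blk=7 s=1: VC-HIT | VC [9]
  [9] addr=0x3f blk=7 s=1: L1-HIT | VC [9]
  [10] addr=0x4d blk=9 s=1: VC-HIT | VC [7]
  [11] addr=0x4e blk=9 s=1: L1-HIT | VC [7]

OUTCOME = L1-HIT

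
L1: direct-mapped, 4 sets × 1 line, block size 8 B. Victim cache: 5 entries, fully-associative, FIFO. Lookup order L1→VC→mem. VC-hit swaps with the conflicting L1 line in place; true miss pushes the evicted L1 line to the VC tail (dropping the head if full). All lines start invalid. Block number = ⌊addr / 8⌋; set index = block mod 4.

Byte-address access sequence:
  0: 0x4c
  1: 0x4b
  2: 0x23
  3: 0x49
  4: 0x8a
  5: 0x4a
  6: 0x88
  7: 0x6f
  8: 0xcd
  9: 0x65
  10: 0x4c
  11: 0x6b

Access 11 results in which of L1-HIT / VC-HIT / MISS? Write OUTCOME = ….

0: 0x4c (blk 9, set 1) → MISS  vc=[]
1: 0x4b (blk 9, set 1) → L1-HIT  vc=[]
2: 0x23 (blk 4, set 0) → MISS  vc=[]
3: 0x49 (blk 9, set 1) → L1-HIT  vc=[]
4: 0x8a (blk 17, set 1) → MISS  vc=[9]
5: 0x4a (blk 9, set 1) → VC-HIT  vc=[17]
6: 0x88 (blk 17, set 1) → VC-HIT  vc=[9]
7: 0x6f (blk 13, set 1) → MISS  vc=[9, 17]
8: 0xcd (blk 25, set 1) → MISS  vc=[9, 17, 13]
9: 0x65 (blk 12, set 0) → MISS  vc=[9, 17, 13, 4]
10: 0x4c (blk 9, set 1) → VC-HIT  vc=[25, 17, 13, 4]
11: 0x6b (blk 13, set 1) → VC-HIT  vc=[25, 17, 9, 4]

OUTCOME = VC-HIT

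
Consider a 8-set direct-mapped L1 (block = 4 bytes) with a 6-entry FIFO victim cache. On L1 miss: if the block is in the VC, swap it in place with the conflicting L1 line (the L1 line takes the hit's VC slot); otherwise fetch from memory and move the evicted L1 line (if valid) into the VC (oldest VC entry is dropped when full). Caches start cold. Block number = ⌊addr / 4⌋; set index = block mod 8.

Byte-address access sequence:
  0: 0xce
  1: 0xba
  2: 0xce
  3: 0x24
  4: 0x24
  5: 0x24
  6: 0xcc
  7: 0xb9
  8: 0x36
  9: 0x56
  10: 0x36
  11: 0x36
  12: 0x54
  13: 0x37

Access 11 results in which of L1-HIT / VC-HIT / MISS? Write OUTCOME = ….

OUTCOME = L1-HIT

  [0] addr=0xce blk=51 s=3: MISS | VC []
  [1] addr=0xba blk=46 s=6: MISS | VC []
  [2] addr=0xce blk=51 s=3: L1-HIT | VC []
  [3] addr=0x24 blk=9 s=1: MISS | VC []
  [4] addr=0x24 blk=9 s=1: L1-HIT | VC []
  [5] addr=0x24 blk=9 s=1: L1-HIT | VC []
  [6] addr=0xcc blk=51 s=3: L1-HIT | VC []
  [7] addr=0xb9 blk=46 s=6: L1-HIT | VC []
  [8] addr=0x36 blk=13 s=5: MISS | VC []
  [9] addr=0x56 blk=21 s=5: MISS | VC [13]
  [10] addr=0x36 blk=13 s=5: VC-HIT | VC [21]
  [11] addr=0x36 blk=13 s=5: L1-HIT | VC [21]
  [12] addr=0x54 blk=21 s=5: VC-HIT | VC [13]
  [13] addr=0x37 blk=13 s=5: VC-HIT | VC [21]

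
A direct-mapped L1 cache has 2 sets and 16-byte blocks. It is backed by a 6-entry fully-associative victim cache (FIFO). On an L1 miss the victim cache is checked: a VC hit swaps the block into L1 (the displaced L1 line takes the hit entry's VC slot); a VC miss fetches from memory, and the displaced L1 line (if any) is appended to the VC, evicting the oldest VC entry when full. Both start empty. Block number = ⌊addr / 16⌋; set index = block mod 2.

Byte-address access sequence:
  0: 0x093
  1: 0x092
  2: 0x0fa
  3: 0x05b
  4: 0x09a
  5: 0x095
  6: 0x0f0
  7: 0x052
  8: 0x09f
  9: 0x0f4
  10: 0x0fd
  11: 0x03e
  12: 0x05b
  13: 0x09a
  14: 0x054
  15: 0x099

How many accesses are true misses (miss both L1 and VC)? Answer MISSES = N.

0: 0x93 (blk 9, set 1) → MISS  vc=[]
1: 0x92 (blk 9, set 1) → L1-HIT  vc=[]
2: 0xfa (blk 15, set 1) → MISS  vc=[9]
3: 0x5b (blk 5, set 1) → MISS  vc=[9, 15]
4: 0x9a (blk 9, set 1) → VC-HIT  vc=[5, 15]
5: 0x95 (blk 9, set 1) → L1-HIT  vc=[5, 15]
6: 0xf0 (blk 15, set 1) → VC-HIT  vc=[5, 9]
7: 0x52 (blk 5, set 1) → VC-HIT  vc=[15, 9]
8: 0x9f (blk 9, set 1) → VC-HIT  vc=[15, 5]
9: 0xf4 (blk 15, set 1) → VC-HIT  vc=[9, 5]
10: 0xfd (blk 15, set 1) → L1-HIT  vc=[9, 5]
11: 0x3e (blk 3, set 1) → MISS  vc=[9, 5, 15]
12: 0x5b (blk 5, set 1) → VC-HIT  vc=[9, 3, 15]
13: 0x9a (blk 9, set 1) → VC-HIT  vc=[5, 3, 15]
14: 0x54 (blk 5, set 1) → VC-HIT  vc=[9, 3, 15]
15: 0x99 (blk 9, set 1) → VC-HIT  vc=[5, 3, 15]

MISSES = 4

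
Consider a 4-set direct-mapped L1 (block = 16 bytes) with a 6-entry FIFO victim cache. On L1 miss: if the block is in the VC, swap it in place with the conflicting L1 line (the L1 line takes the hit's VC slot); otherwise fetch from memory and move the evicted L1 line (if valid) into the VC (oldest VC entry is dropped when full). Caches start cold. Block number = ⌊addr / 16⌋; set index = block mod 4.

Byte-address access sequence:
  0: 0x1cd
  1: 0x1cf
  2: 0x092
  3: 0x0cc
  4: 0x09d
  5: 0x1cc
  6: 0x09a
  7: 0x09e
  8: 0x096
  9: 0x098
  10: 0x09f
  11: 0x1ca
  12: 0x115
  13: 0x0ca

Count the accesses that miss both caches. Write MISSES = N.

MISSES = 4

#0 0x1cd→b28/s0 MISS; vc=[]
#1 0x1cf→b28/s0 L1-HIT; vc=[]
#2 0x92→b9/s1 MISS; vc=[]
#3 0xcc→b12/s0 MISS; vc=[28]
#4 0x9d→b9/s1 L1-HIT; vc=[28]
#5 0x1cc→b28/s0 VC-HIT; vc=[12]
#6 0x9a→b9/s1 L1-HIT; vc=[12]
#7 0x9e→b9/s1 L1-HIT; vc=[12]
#8 0x96→b9/s1 L1-HIT; vc=[12]
#9 0x98→b9/s1 L1-HIT; vc=[12]
#10 0x9f→b9/s1 L1-HIT; vc=[12]
#11 0x1ca→b28/s0 L1-HIT; vc=[12]
#12 0x115→b17/s1 MISS; vc=[12,9]
#13 0xca→b12/s0 VC-HIT; vc=[28,9]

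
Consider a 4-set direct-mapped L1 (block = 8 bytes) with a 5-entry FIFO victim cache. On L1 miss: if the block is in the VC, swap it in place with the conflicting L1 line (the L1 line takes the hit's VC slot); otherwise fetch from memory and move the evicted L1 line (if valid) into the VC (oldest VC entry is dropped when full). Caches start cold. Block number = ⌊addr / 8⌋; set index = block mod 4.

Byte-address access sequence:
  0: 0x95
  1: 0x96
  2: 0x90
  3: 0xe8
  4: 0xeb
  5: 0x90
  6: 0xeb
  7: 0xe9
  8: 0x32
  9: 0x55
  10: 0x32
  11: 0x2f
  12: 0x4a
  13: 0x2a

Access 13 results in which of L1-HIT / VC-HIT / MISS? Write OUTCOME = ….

OUTCOME = VC-HIT

0: 0x95 (blk 18, set 2) → MISS  vc=[]
1: 0x96 (blk 18, set 2) → L1-HIT  vc=[]
2: 0x90 (blk 18, set 2) → L1-HIT  vc=[]
3: 0xe8 (blk 29, set 1) → MISS  vc=[]
4: 0xeb (blk 29, set 1) → L1-HIT  vc=[]
5: 0x90 (blk 18, set 2) → L1-HIT  vc=[]
6: 0xeb (blk 29, set 1) → L1-HIT  vc=[]
7: 0xe9 (blk 29, set 1) → L1-HIT  vc=[]
8: 0x32 (blk 6, set 2) → MISS  vc=[18]
9: 0x55 (blk 10, set 2) → MISS  vc=[18, 6]
10: 0x32 (blk 6, set 2) → VC-HIT  vc=[18, 10]
11: 0x2f (blk 5, set 1) → MISS  vc=[18, 10, 29]
12: 0x4a (blk 9, set 1) → MISS  vc=[18, 10, 29, 5]
13: 0x2a (blk 5, set 1) → VC-HIT  vc=[18, 10, 29, 9]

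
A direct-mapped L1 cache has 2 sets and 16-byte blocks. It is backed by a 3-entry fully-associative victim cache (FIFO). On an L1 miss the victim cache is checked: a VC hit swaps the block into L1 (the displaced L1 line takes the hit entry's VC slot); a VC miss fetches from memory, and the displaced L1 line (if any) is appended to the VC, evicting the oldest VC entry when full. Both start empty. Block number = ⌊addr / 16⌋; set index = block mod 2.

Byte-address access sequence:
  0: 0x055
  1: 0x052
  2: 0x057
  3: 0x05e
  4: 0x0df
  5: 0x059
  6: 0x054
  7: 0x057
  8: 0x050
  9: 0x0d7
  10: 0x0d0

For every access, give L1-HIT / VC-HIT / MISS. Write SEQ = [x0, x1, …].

SEQ = [MISS, L1-HIT, L1-HIT, L1-HIT, MISS, VC-HIT, L1-HIT, L1-HIT, L1-HIT, VC-HIT, L1-HIT]

  [0] addr=0x55 blk=5 s=1: MISS | VC []
  [1] addr=0x52 blk=5 s=1: L1-HIT | VC []
  [2] addr=0x57 blk=5 s=1: L1-HIT | VC []
  [3] addr=0x5e blk=5 s=1: L1-HIT | VC []
  [4] addr=0xdf blk=13 s=1: MISS | VC [5]
  [5] addr=0x59 blk=5 s=1: VC-HIT | VC [13]
  [6] addr=0x54 blk=5 s=1: L1-HIT | VC [13]
  [7] addr=0x57 blk=5 s=1: L1-HIT | VC [13]
  [8] addr=0x50 blk=5 s=1: L1-HIT | VC [13]
  [9] addr=0xd7 blk=13 s=1: VC-HIT | VC [5]
  [10] addr=0xd0 blk=13 s=1: L1-HIT | VC [5]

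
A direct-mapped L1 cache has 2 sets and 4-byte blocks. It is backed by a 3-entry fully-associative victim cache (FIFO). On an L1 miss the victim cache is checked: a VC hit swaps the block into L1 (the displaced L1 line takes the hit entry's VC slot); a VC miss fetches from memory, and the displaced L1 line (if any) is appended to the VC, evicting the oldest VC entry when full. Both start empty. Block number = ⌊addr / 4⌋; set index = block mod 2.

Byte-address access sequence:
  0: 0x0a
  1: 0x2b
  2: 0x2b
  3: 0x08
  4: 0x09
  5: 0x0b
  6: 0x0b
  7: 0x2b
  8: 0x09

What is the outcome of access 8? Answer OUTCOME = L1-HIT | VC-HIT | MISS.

OUTCOME = VC-HIT

0: 0xa (blk 2, set 0) → MISS  vc=[]
1: 0x2b (blk 10, set 0) → MISS  vc=[2]
2: 0x2b (blk 10, set 0) → L1-HIT  vc=[2]
3: 0x8 (blk 2, set 0) → VC-HIT  vc=[10]
4: 0x9 (blk 2, set 0) → L1-HIT  vc=[10]
5: 0xb (blk 2, set 0) → L1-HIT  vc=[10]
6: 0xb (blk 2, set 0) → L1-HIT  vc=[10]
7: 0x2b (blk 10, set 0) → VC-HIT  vc=[2]
8: 0x9 (blk 2, set 0) → VC-HIT  vc=[10]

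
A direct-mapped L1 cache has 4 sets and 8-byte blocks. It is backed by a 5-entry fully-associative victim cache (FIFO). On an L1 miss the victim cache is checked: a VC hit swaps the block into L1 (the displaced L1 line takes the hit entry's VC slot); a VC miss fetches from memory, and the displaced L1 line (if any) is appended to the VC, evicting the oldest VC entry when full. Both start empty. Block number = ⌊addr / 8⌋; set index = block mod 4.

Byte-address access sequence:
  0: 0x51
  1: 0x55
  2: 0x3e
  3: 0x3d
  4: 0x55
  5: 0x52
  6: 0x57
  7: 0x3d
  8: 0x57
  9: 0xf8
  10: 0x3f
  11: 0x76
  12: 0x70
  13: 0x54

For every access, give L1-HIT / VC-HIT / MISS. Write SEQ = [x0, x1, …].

  [0] addr=0x51 blk=10 s=2: MISS | VC []
  [1] addr=0x55 blk=10 s=2: L1-HIT | VC []
  [2] addr=0x3e blk=7 s=3: MISS | VC []
  [3] addr=0x3d blk=7 s=3: L1-HIT | VC []
  [4] addr=0x55 blk=10 s=2: L1-HIT | VC []
  [5] addr=0x52 blk=10 s=2: L1-HIT | VC []
  [6] addr=0x57 blk=10 s=2: L1-HIT | VC []
  [7] addr=0x3d blk=7 s=3: L1-HIT | VC []
  [8] addr=0x57 blk=10 s=2: L1-HIT | VC []
  [9] addr=0xf8 blk=31 s=3: MISS | VC [7]
  [10] addr=0x3f blk=7 s=3: VC-HIT | VC [31]
  [11] addr=0x76 blk=14 s=2: MISS | VC [31, 10]
  [12] addr=0x70 blk=14 s=2: L1-HIT | VC [31, 10]
  [13] addr=0x54 blk=10 s=2: VC-HIT | VC [31, 14]

SEQ = [MISS, L1-HIT, MISS, L1-HIT, L1-HIT, L1-HIT, L1-HIT, L1-HIT, L1-HIT, MISS, VC-HIT, MISS, L1-HIT, VC-HIT]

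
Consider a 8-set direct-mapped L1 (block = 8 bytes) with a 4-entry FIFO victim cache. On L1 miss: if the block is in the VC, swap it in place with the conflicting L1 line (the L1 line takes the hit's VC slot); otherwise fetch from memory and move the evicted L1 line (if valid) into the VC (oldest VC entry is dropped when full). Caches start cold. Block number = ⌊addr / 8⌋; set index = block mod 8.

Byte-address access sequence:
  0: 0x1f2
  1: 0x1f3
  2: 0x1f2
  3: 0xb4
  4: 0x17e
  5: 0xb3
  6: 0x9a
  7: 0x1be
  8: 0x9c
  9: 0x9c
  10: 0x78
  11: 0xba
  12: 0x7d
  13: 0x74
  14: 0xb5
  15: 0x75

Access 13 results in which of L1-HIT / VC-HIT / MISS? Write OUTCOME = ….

#0 0x1f2→b62/s6 MISS; vc=[]
#1 0x1f3→b62/s6 L1-HIT; vc=[]
#2 0x1f2→b62/s6 L1-HIT; vc=[]
#3 0xb4→b22/s6 MISS; vc=[62]
#4 0x17e→b47/s7 MISS; vc=[62]
#5 0xb3→b22/s6 L1-HIT; vc=[62]
#6 0x9a→b19/s3 MISS; vc=[62]
#7 0x1be→b55/s7 MISS; vc=[62,47]
#8 0x9c→b19/s3 L1-HIT; vc=[62,47]
#9 0x9c→b19/s3 L1-HIT; vc=[62,47]
#10 0x78→b15/s7 MISS; vc=[62,47,55]
#11 0xba→b23/s7 MISS; vc=[62,47,55,15]
#12 0x7d→b15/s7 VC-HIT; vc=[62,47,55,23]
#13 0x74→b14/s6 MISS; vc=[47,55,23,22]
#14 0xb5→b22/s6 VC-HIT; vc=[47,55,23,14]
#15 0x75→b14/s6 VC-HIT; vc=[47,55,23,22]

OUTCOME = MISS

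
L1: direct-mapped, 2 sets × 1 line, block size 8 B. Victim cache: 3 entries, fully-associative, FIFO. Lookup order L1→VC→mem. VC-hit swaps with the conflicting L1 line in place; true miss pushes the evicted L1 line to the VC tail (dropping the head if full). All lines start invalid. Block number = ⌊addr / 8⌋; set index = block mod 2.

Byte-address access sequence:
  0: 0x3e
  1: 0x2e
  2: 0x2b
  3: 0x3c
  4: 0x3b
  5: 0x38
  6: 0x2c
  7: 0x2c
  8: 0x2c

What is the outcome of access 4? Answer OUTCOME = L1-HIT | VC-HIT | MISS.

OUTCOME = L1-HIT

  [0] addr=0x3e blk=7 s=1: MISS | VC []
  [1] addr=0x2e blk=5 s=1: MISS | VC [7]
  [2] addr=0x2b blk=5 s=1: L1-HIT | VC [7]
  [3] addr=0x3c blk=7 s=1: VC-HIT | VC [5]
  [4] addr=0x3b blk=7 s=1: L1-HIT | VC [5]
  [5] addr=0x38 blk=7 s=1: L1-HIT | VC [5]
  [6] addr=0x2c blk=5 s=1: VC-HIT | VC [7]
  [7] addr=0x2c blk=5 s=1: L1-HIT | VC [7]
  [8] addr=0x2c blk=5 s=1: L1-HIT | VC [7]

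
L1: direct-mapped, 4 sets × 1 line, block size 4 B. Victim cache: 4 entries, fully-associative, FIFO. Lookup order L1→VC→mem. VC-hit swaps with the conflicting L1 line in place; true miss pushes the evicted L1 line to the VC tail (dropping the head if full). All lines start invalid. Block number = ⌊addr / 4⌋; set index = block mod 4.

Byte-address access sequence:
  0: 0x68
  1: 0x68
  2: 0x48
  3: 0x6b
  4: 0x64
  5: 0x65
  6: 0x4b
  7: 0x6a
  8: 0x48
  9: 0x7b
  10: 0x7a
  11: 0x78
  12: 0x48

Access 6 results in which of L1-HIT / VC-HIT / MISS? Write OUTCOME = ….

0: 0x68 (blk 26, set 2) → MISS  vc=[]
1: 0x68 (blk 26, set 2) → L1-HIT  vc=[]
2: 0x48 (blk 18, set 2) → MISS  vc=[26]
3: 0x6b (blk 26, set 2) → VC-HIT  vc=[18]
4: 0x64 (blk 25, set 1) → MISS  vc=[18]
5: 0x65 (blk 25, set 1) → L1-HIT  vc=[18]
6: 0x4b (blk 18, set 2) → VC-HIT  vc=[26]
7: 0x6a (blk 26, set 2) → VC-HIT  vc=[18]
8: 0x48 (blk 18, set 2) → VC-HIT  vc=[26]
9: 0x7b (blk 30, set 2) → MISS  vc=[26, 18]
10: 0x7a (blk 30, set 2) → L1-HIT  vc=[26, 18]
11: 0x78 (blk 30, set 2) → L1-HIT  vc=[26, 18]
12: 0x48 (blk 18, set 2) → VC-HIT  vc=[26, 30]

OUTCOME = VC-HIT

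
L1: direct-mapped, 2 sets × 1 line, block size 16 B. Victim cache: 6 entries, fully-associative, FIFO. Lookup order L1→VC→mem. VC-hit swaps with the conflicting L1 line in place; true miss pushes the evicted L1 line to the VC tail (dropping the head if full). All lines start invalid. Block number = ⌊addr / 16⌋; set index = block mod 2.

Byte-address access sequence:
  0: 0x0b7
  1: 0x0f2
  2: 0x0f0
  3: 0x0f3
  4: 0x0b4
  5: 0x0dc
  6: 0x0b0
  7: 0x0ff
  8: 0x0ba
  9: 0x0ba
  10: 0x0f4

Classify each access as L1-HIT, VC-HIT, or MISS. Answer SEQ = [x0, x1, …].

0: 0xb7 (blk 11, set 1) → MISS  vc=[]
1: 0xf2 (blk 15, set 1) → MISS  vc=[11]
2: 0xf0 (blk 15, set 1) → L1-HIT  vc=[11]
3: 0xf3 (blk 15, set 1) → L1-HIT  vc=[11]
4: 0xb4 (blk 11, set 1) → VC-HIT  vc=[15]
5: 0xdc (blk 13, set 1) → MISS  vc=[15, 11]
6: 0xb0 (blk 11, set 1) → VC-HIT  vc=[15, 13]
7: 0xff (blk 15, set 1) → VC-HIT  vc=[11, 13]
8: 0xba (blk 11, set 1) → VC-HIT  vc=[15, 13]
9: 0xba (blk 11, set 1) → L1-HIT  vc=[15, 13]
10: 0xf4 (blk 15, set 1) → VC-HIT  vc=[11, 13]

SEQ = [MISS, MISS, L1-HIT, L1-HIT, VC-HIT, MISS, VC-HIT, VC-HIT, VC-HIT, L1-HIT, VC-HIT]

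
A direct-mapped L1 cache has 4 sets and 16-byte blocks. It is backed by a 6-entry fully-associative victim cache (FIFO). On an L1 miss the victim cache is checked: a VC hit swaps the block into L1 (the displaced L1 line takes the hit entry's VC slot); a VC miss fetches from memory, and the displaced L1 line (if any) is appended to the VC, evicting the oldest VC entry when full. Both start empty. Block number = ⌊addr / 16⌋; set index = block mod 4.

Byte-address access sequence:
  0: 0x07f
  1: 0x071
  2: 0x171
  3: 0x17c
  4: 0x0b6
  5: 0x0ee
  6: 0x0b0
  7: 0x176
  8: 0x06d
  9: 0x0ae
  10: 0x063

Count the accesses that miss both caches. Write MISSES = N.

MISSES = 6

  [0] addr=0x7f blk=7 s=3: MISS | VC []
  [1] addr=0x71 blk=7 s=3: L1-HIT | VC []
  [2] addr=0x171 blk=23 s=3: MISS | VC [7]
  [3] addr=0x17c blk=23 s=3: L1-HIT | VC [7]
  [4] addr=0xb6 blk=11 s=3: MISS | VC [7, 23]
  [5] addr=0xee blk=14 s=2: MISS | VC [7, 23]
  [6] addr=0xb0 blk=11 s=3: L1-HIT | VC [7, 23]
  [7] addr=0x176 blk=23 s=3: VC-HIT | VC [7, 11]
  [8] addr=0x6d blk=6 s=2: MISS | VC [7, 11, 14]
  [9] addr=0xae blk=10 s=2: MISS | VC [7, 11, 14, 6]
  [10] addr=0x63 blk=6 s=2: VC-HIT | VC [7, 11, 14, 10]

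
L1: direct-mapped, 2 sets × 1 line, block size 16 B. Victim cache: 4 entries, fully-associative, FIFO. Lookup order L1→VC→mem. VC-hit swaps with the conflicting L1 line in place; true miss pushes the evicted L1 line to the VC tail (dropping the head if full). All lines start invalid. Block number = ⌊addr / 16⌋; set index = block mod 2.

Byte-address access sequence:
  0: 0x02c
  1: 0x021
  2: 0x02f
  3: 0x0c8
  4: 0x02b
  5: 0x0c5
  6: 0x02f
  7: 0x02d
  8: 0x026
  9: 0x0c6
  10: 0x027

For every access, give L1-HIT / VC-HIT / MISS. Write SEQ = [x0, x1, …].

#0 0x2c→b2/s0 MISS; vc=[]
#1 0x21→b2/s0 L1-HIT; vc=[]
#2 0x2f→b2/s0 L1-HIT; vc=[]
#3 0xc8→b12/s0 MISS; vc=[2]
#4 0x2b→b2/s0 VC-HIT; vc=[12]
#5 0xc5→b12/s0 VC-HIT; vc=[2]
#6 0x2f→b2/s0 VC-HIT; vc=[12]
#7 0x2d→b2/s0 L1-HIT; vc=[12]
#8 0x26→b2/s0 L1-HIT; vc=[12]
#9 0xc6→b12/s0 VC-HIT; vc=[2]
#10 0x27→b2/s0 VC-HIT; vc=[12]

SEQ = [MISS, L1-HIT, L1-HIT, MISS, VC-HIT, VC-HIT, VC-HIT, L1-HIT, L1-HIT, VC-HIT, VC-HIT]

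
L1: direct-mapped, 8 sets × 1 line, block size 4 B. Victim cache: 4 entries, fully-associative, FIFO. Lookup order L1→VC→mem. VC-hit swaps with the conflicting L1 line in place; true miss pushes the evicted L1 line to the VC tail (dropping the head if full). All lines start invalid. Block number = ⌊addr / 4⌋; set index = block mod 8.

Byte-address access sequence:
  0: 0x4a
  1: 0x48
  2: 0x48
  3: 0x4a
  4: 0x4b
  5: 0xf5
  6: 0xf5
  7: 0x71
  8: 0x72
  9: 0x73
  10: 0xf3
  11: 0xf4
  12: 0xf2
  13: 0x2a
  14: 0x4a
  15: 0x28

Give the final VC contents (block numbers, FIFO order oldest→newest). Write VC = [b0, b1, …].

VC = [28, 18]

#0 0x4a→b18/s2 MISS; vc=[]
#1 0x48→b18/s2 L1-HIT; vc=[]
#2 0x48→b18/s2 L1-HIT; vc=[]
#3 0x4a→b18/s2 L1-HIT; vc=[]
#4 0x4b→b18/s2 L1-HIT; vc=[]
#5 0xf5→b61/s5 MISS; vc=[]
#6 0xf5→b61/s5 L1-HIT; vc=[]
#7 0x71→b28/s4 MISS; vc=[]
#8 0x72→b28/s4 L1-HIT; vc=[]
#9 0x73→b28/s4 L1-HIT; vc=[]
#10 0xf3→b60/s4 MISS; vc=[28]
#11 0xf4→b61/s5 L1-HIT; vc=[28]
#12 0xf2→b60/s4 L1-HIT; vc=[28]
#13 0x2a→b10/s2 MISS; vc=[28,18]
#14 0x4a→b18/s2 VC-HIT; vc=[28,10]
#15 0x28→b10/s2 VC-HIT; vc=[28,18]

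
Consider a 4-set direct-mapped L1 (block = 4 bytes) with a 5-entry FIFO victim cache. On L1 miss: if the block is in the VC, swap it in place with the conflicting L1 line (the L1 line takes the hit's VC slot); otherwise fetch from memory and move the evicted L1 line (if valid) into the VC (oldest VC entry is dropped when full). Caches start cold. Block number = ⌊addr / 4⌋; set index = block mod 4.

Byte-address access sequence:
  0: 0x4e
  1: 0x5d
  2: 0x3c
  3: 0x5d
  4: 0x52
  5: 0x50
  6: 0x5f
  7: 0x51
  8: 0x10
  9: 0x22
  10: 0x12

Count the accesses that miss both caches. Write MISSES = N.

MISSES = 6

0: 0x4e (blk 19, set 3) → MISS  vc=[]
1: 0x5d (blk 23, set 3) → MISS  vc=[19]
2: 0x3c (blk 15, set 3) → MISS  vc=[19, 23]
3: 0x5d (blk 23, set 3) → VC-HIT  vc=[19, 15]
4: 0x52 (blk 20, set 0) → MISS  vc=[19, 15]
5: 0x50 (blk 20, set 0) → L1-HIT  vc=[19, 15]
6: 0x5f (blk 23, set 3) → L1-HIT  vc=[19, 15]
7: 0x51 (blk 20, set 0) → L1-HIT  vc=[19, 15]
8: 0x10 (blk 4, set 0) → MISS  vc=[19, 15, 20]
9: 0x22 (blk 8, set 0) → MISS  vc=[19, 15, 20, 4]
10: 0x12 (blk 4, set 0) → VC-HIT  vc=[19, 15, 20, 8]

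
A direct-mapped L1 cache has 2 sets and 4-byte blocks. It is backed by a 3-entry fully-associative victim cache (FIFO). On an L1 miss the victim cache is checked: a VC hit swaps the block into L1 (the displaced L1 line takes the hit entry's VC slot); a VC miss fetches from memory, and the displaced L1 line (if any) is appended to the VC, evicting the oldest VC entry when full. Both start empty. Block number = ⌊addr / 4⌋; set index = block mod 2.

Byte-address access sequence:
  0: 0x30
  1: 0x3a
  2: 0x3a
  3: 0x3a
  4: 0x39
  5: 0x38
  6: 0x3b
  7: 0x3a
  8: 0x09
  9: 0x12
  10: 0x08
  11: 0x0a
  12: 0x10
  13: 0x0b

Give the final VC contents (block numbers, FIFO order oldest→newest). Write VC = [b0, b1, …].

VC = [12, 14, 4]

#0 0x30→b12/s0 MISS; vc=[]
#1 0x3a→b14/s0 MISS; vc=[12]
#2 0x3a→b14/s0 L1-HIT; vc=[12]
#3 0x3a→b14/s0 L1-HIT; vc=[12]
#4 0x39→b14/s0 L1-HIT; vc=[12]
#5 0x38→b14/s0 L1-HIT; vc=[12]
#6 0x3b→b14/s0 L1-HIT; vc=[12]
#7 0x3a→b14/s0 L1-HIT; vc=[12]
#8 0x9→b2/s0 MISS; vc=[12,14]
#9 0x12→b4/s0 MISS; vc=[12,14,2]
#10 0x8→b2/s0 VC-HIT; vc=[12,14,4]
#11 0xa→b2/s0 L1-HIT; vc=[12,14,4]
#12 0x10→b4/s0 VC-HIT; vc=[12,14,2]
#13 0xb→b2/s0 VC-HIT; vc=[12,14,4]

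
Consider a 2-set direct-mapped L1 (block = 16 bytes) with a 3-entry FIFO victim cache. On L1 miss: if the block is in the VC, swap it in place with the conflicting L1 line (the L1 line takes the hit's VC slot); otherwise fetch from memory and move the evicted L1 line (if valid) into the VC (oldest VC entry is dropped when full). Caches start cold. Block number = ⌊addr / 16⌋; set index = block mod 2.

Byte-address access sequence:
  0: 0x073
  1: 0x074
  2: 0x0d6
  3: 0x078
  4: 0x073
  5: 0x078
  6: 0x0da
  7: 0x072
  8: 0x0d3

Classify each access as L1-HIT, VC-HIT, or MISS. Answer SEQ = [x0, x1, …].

  [0] addr=0x73 blk=7 s=1: MISS | VC []
  [1] addr=0x74 blk=7 s=1: L1-HIT | VC []
  [2] addr=0xd6 blk=13 s=1: MISS | VC [7]
  [3] addr=0x78 blk=7 s=1: VC-HIT | VC [13]
  [4] addr=0x73 blk=7 s=1: L1-HIT | VC [13]
  [5] addr=0x78 blk=7 s=1: L1-HIT | VC [13]
  [6] addr=0xda blk=13 s=1: VC-HIT | VC [7]
  [7] addr=0x72 blk=7 s=1: VC-HIT | VC [13]
  [8] addr=0xd3 blk=13 s=1: VC-HIT | VC [7]

SEQ = [MISS, L1-HIT, MISS, VC-HIT, L1-HIT, L1-HIT, VC-HIT, VC-HIT, VC-HIT]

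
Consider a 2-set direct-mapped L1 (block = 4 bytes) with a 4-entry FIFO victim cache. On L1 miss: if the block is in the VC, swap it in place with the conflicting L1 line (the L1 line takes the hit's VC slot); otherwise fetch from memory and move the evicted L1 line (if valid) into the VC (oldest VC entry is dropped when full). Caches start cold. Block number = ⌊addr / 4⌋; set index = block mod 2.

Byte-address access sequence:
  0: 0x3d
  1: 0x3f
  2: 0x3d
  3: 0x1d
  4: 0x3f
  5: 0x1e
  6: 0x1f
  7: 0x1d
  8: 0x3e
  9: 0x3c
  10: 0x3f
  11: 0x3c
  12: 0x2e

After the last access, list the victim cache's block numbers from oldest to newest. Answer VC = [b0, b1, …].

#0 0x3d→b15/s1 MISS; vc=[]
#1 0x3f→b15/s1 L1-HIT; vc=[]
#2 0x3d→b15/s1 L1-HIT; vc=[]
#3 0x1d→b7/s1 MISS; vc=[15]
#4 0x3f→b15/s1 VC-HIT; vc=[7]
#5 0x1e→b7/s1 VC-HIT; vc=[15]
#6 0x1f→b7/s1 L1-HIT; vc=[15]
#7 0x1d→b7/s1 L1-HIT; vc=[15]
#8 0x3e→b15/s1 VC-HIT; vc=[7]
#9 0x3c→b15/s1 L1-HIT; vc=[7]
#10 0x3f→b15/s1 L1-HIT; vc=[7]
#11 0x3c→b15/s1 L1-HIT; vc=[7]
#12 0x2e→b11/s1 MISS; vc=[7,15]

VC = [7, 15]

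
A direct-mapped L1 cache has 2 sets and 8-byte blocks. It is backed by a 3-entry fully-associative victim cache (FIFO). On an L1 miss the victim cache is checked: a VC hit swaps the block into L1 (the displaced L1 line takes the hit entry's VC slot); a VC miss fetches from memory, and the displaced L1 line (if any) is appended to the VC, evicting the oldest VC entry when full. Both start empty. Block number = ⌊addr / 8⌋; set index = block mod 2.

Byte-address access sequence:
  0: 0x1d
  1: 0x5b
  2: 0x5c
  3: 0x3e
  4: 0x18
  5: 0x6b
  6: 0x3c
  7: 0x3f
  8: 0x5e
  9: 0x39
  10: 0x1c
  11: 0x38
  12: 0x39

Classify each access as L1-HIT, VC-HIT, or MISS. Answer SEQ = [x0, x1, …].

#0 0x1d→b3/s1 MISS; vc=[]
#1 0x5b→b11/s1 MISS; vc=[3]
#2 0x5c→b11/s1 L1-HIT; vc=[3]
#3 0x3e→b7/s1 MISS; vc=[3,11]
#4 0x18→b3/s1 VC-HIT; vc=[7,11]
#5 0x6b→b13/s1 MISS; vc=[7,11,3]
#6 0x3c→b7/s1 VC-HIT; vc=[13,11,3]
#7 0x3f→b7/s1 L1-HIT; vc=[13,11,3]
#8 0x5e→b11/s1 VC-HIT; vc=[13,7,3]
#9 0x39→b7/s1 VC-HIT; vc=[13,11,3]
#10 0x1c→b3/s1 VC-HIT; vc=[13,11,7]
#11 0x38→b7/s1 VC-HIT; vc=[13,11,3]
#12 0x39→b7/s1 L1-HIT; vc=[13,11,3]

SEQ = [MISS, MISS, L1-HIT, MISS, VC-HIT, MISS, VC-HIT, L1-HIT, VC-HIT, VC-HIT, VC-HIT, VC-HIT, L1-HIT]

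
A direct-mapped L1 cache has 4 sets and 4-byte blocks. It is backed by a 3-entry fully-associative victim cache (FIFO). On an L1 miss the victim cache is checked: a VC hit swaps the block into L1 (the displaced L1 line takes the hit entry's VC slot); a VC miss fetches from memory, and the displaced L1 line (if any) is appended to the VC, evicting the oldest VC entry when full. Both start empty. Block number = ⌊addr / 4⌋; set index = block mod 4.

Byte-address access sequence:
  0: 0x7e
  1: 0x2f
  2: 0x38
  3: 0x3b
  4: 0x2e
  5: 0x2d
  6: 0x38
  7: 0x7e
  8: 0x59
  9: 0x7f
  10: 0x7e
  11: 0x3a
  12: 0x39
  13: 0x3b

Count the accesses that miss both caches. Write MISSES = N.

MISSES = 4

#0 0x7e→b31/s3 MISS; vc=[]
#1 0x2f→b11/s3 MISS; vc=[31]
#2 0x38→b14/s2 MISS; vc=[31]
#3 0x3b→b14/s2 L1-HIT; vc=[31]
#4 0x2e→b11/s3 L1-HIT; vc=[31]
#5 0x2d→b11/s3 L1-HIT; vc=[31]
#6 0x38→b14/s2 L1-HIT; vc=[31]
#7 0x7e→b31/s3 VC-HIT; vc=[11]
#8 0x59→b22/s2 MISS; vc=[11,14]
#9 0x7f→b31/s3 L1-HIT; vc=[11,14]
#10 0x7e→b31/s3 L1-HIT; vc=[11,14]
#11 0x3a→b14/s2 VC-HIT; vc=[11,22]
#12 0x39→b14/s2 L1-HIT; vc=[11,22]
#13 0x3b→b14/s2 L1-HIT; vc=[11,22]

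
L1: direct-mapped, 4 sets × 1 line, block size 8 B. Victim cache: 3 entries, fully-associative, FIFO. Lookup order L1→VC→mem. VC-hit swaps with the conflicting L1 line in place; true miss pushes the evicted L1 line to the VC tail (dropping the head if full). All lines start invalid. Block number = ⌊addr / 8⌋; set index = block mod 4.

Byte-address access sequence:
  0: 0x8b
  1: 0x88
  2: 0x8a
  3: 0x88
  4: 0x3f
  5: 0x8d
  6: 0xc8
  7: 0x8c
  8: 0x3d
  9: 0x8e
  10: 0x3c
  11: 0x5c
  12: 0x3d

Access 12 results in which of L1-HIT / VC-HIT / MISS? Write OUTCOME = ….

OUTCOME = VC-HIT

#0 0x8b→b17/s1 MISS; vc=[]
#1 0x88→b17/s1 L1-HIT; vc=[]
#2 0x8a→b17/s1 L1-HIT; vc=[]
#3 0x88→b17/s1 L1-HIT; vc=[]
#4 0x3f→b7/s3 MISS; vc=[]
#5 0x8d→b17/s1 L1-HIT; vc=[]
#6 0xc8→b25/s1 MISS; vc=[17]
#7 0x8c→b17/s1 VC-HIT; vc=[25]
#8 0x3d→b7/s3 L1-HIT; vc=[25]
#9 0x8e→b17/s1 L1-HIT; vc=[25]
#10 0x3c→b7/s3 L1-HIT; vc=[25]
#11 0x5c→b11/s3 MISS; vc=[25,7]
#12 0x3d→b7/s3 VC-HIT; vc=[25,11]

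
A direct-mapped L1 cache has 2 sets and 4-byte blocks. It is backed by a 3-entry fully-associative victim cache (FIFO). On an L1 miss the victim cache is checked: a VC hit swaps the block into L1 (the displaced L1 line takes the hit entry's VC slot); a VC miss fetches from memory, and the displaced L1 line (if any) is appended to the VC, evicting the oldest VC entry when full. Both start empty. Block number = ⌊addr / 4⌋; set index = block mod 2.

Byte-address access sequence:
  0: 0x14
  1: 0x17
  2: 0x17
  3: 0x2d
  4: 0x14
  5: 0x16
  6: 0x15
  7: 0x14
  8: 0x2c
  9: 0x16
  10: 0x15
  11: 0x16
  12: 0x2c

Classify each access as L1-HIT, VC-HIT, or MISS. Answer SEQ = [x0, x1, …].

SEQ = [MISS, L1-HIT, L1-HIT, MISS, VC-HIT, L1-HIT, L1-HIT, L1-HIT, VC-HIT, VC-HIT, L1-HIT, L1-HIT, VC-HIT]

0: 0x14 (blk 5, set 1) → MISS  vc=[]
1: 0x17 (blk 5, set 1) → L1-HIT  vc=[]
2: 0x17 (blk 5, set 1) → L1-HIT  vc=[]
3: 0x2d (blk 11, set 1) → MISS  vc=[5]
4: 0x14 (blk 5, set 1) → VC-HIT  vc=[11]
5: 0x16 (blk 5, set 1) → L1-HIT  vc=[11]
6: 0x15 (blk 5, set 1) → L1-HIT  vc=[11]
7: 0x14 (blk 5, set 1) → L1-HIT  vc=[11]
8: 0x2c (blk 11, set 1) → VC-HIT  vc=[5]
9: 0x16 (blk 5, set 1) → VC-HIT  vc=[11]
10: 0x15 (blk 5, set 1) → L1-HIT  vc=[11]
11: 0x16 (blk 5, set 1) → L1-HIT  vc=[11]
12: 0x2c (blk 11, set 1) → VC-HIT  vc=[5]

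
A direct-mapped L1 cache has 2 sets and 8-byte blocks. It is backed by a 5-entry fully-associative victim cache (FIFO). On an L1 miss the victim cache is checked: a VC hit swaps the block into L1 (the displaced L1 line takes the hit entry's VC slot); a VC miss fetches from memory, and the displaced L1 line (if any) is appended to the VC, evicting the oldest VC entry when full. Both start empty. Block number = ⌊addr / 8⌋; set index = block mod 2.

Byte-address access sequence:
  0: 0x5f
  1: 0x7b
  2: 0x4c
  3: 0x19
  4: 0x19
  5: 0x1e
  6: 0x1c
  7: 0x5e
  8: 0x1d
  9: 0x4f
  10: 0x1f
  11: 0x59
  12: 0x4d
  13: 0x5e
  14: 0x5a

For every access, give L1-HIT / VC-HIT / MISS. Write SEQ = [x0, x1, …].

0: 0x5f (blk 11, set 1) → MISS  vc=[]
1: 0x7b (blk 15, set 1) → MISS  vc=[11]
2: 0x4c (blk 9, set 1) → MISS  vc=[11, 15]
3: 0x19 (blk 3, set 1) → MISS  vc=[11, 15, 9]
4: 0x19 (blk 3, set 1) → L1-HIT  vc=[11, 15, 9]
5: 0x1e (blk 3, set 1) → L1-HIT  vc=[11, 15, 9]
6: 0x1c (blk 3, set 1) → L1-HIT  vc=[11, 15, 9]
7: 0x5e (blk 11, set 1) → VC-HIT  vc=[3, 15, 9]
8: 0x1d (blk 3, set 1) → VC-HIT  vc=[11, 15, 9]
9: 0x4f (blk 9, set 1) → VC-HIT  vc=[11, 15, 3]
10: 0x1f (blk 3, set 1) → VC-HIT  vc=[11, 15, 9]
11: 0x59 (blk 11, set 1) → VC-HIT  vc=[3, 15, 9]
12: 0x4d (blk 9, set 1) → VC-HIT  vc=[3, 15, 11]
13: 0x5e (blk 11, set 1) → VC-HIT  vc=[3, 15, 9]
14: 0x5a (blk 11, set 1) → L1-HIT  vc=[3, 15, 9]

SEQ = [MISS, MISS, MISS, MISS, L1-HIT, L1-HIT, L1-HIT, VC-HIT, VC-HIT, VC-HIT, VC-HIT, VC-HIT, VC-HIT, VC-HIT, L1-HIT]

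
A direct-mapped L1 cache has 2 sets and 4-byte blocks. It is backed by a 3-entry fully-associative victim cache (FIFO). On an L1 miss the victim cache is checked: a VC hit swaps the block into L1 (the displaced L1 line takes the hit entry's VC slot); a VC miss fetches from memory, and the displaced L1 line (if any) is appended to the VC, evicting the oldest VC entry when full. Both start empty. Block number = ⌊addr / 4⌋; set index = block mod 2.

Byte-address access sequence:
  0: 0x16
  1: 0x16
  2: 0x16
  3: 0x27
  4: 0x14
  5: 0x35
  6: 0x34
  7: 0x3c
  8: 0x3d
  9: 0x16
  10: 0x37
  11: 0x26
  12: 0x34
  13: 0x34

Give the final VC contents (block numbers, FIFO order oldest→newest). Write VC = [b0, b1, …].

  [0] addr=0x16 blk=5 s=1: MISS | VC []
  [1] addr=0x16 blk=5 s=1: L1-HIT | VC []
  [2] addr=0x16 blk=5 s=1: L1-HIT | VC []
  [3] addr=0x27 blk=9 s=1: MISS | VC [5]
  [4] addr=0x14 blk=5 s=1: VC-HIT | VC [9]
  [5] addr=0x35 blk=13 s=1: MISS | VC [9, 5]
  [6] addr=0x34 blk=13 s=1: L1-HIT | VC [9, 5]
  [7] addr=0x3c blk=15 s=1: MISS | VC [9, 5, 13]
  [8] addr=0x3d blk=15 s=1: L1-HIT | VC [9, 5, 13]
  [9] addr=0x16 blk=5 s=1: VC-HIT | VC [9, 15, 13]
  [10] addr=0x37 blk=13 s=1: VC-HIT | VC [9, 15, 5]
  [11] addr=0x26 blk=9 s=1: VC-HIT | VC [13, 15, 5]
  [12] addr=0x34 blk=13 s=1: VC-HIT | VC [9, 15, 5]
  [13] addr=0x34 blk=13 s=1: L1-HIT | VC [9, 15, 5]

VC = [9, 15, 5]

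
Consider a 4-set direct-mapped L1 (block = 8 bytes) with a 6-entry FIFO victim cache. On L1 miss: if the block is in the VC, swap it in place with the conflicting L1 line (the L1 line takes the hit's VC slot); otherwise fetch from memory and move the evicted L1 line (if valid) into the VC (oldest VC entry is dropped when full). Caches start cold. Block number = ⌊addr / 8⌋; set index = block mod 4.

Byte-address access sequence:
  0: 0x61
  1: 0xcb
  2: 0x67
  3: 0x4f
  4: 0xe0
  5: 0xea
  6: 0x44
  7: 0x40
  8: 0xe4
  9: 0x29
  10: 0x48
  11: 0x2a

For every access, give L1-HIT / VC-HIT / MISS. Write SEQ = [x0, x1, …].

SEQ = [MISS, MISS, L1-HIT, MISS, MISS, MISS, MISS, L1-HIT, VC-HIT, MISS, VC-HIT, VC-HIT]

  [0] addr=0x61 blk=12 s=0: MISS | VC []
  [1] addr=0xcb blk=25 s=1: MISS | VC []
  [2] addr=0x67 blk=12 s=0: L1-HIT | VC []
  [3] addr=0x4f blk=9 s=1: MISS | VC [25]
  [4] addr=0xe0 blk=28 s=0: MISS | VC [25, 12]
  [5] addr=0xea blk=29 s=1: MISS | VC [25, 12, 9]
  [6] addr=0x44 blk=8 s=0: MISS | VC [25, 12, 9, 28]
  [7] addr=0x40 blk=8 s=0: L1-HIT | VC [25, 12, 9, 28]
  [8] addr=0xe4 blk=28 s=0: VC-HIT | VC [25, 12, 9, 8]
  [9] addr=0x29 blk=5 s=1: MISS | VC [25, 12, 9, 8, 29]
  [10] addr=0x48 blk=9 s=1: VC-HIT | VC [25, 12, 5, 8, 29]
  [11] addr=0x2a blk=5 s=1: VC-HIT | VC [25, 12, 9, 8, 29]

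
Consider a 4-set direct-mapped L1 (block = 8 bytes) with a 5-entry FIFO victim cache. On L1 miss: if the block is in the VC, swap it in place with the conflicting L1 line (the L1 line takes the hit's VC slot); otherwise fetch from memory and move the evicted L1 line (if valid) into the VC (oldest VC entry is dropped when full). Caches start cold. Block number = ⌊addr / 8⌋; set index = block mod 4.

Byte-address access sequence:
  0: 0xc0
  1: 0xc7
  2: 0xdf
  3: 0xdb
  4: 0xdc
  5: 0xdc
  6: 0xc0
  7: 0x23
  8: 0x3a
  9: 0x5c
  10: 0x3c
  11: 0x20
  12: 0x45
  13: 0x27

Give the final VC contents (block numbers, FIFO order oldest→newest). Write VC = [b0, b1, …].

#0 0xc0→b24/s0 MISS; vc=[]
#1 0xc7→b24/s0 L1-HIT; vc=[]
#2 0xdf→b27/s3 MISS; vc=[]
#3 0xdb→b27/s3 L1-HIT; vc=[]
#4 0xdc→b27/s3 L1-HIT; vc=[]
#5 0xdc→b27/s3 L1-HIT; vc=[]
#6 0xc0→b24/s0 L1-HIT; vc=[]
#7 0x23→b4/s0 MISS; vc=[24]
#8 0x3a→b7/s3 MISS; vc=[24,27]
#9 0x5c→b11/s3 MISS; vc=[24,27,7]
#10 0x3c→b7/s3 VC-HIT; vc=[24,27,11]
#11 0x20→b4/s0 L1-HIT; vc=[24,27,11]
#12 0x45→b8/s0 MISS; vc=[24,27,11,4]
#13 0x27→b4/s0 VC-HIT; vc=[24,27,11,8]

VC = [24, 27, 11, 8]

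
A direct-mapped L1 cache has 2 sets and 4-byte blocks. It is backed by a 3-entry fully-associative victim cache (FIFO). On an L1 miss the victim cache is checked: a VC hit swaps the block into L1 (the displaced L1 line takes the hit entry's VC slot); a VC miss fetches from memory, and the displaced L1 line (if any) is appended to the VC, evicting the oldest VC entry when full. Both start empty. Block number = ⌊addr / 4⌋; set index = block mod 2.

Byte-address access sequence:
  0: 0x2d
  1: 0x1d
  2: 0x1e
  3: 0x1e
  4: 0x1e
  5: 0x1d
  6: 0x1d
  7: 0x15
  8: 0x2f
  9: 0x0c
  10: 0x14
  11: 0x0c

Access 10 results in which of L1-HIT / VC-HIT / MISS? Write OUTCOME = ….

  [0] addr=0x2d blk=11 s=1: MISS | VC []
  [1] addr=0x1d blk=7 s=1: MISS | VC [11]
  [2] addr=0x1e blk=7 s=1: L1-HIT | VC [11]
  [3] addr=0x1e blk=7 s=1: L1-HIT | VC [11]
  [4] addr=0x1e blk=7 s=1: L1-HIT | VC [11]
  [5] addr=0x1d blk=7 s=1: L1-HIT | VC [11]
  [6] addr=0x1d blk=7 s=1: L1-HIT | VC [11]
  [7] addr=0x15 blk=5 s=1: MISS | VC [11, 7]
  [8] addr=0x2f blk=11 s=1: VC-HIT | VC [5, 7]
  [9] addr=0xc blk=3 s=1: MISS | VC [5, 7, 11]
  [10] addr=0x14 blk=5 s=1: VC-HIT | VC [3, 7, 11]
  [11] addr=0xc blk=3 s=1: VC-HIT | VC [5, 7, 11]

OUTCOME = VC-HIT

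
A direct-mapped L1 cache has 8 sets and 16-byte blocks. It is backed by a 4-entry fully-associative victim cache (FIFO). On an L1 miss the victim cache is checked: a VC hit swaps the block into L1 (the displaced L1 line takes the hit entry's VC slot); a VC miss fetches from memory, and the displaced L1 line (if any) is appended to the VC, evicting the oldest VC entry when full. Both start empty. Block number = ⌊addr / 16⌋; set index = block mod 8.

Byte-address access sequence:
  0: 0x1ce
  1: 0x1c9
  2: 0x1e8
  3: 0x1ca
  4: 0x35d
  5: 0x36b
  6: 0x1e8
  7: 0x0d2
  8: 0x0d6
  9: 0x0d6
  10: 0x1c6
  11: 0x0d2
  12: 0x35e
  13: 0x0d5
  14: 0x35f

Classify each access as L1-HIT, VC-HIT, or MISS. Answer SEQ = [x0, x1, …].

SEQ = [MISS, L1-HIT, MISS, L1-HIT, MISS, MISS, VC-HIT, MISS, L1-HIT, L1-HIT, L1-HIT, L1-HIT, VC-HIT, VC-HIT, VC-HIT]

0: 0x1ce (blk 28, set 4) → MISS  vc=[]
1: 0x1c9 (blk 28, set 4) → L1-HIT  vc=[]
2: 0x1e8 (blk 30, set 6) → MISS  vc=[]
3: 0x1ca (blk 28, set 4) → L1-HIT  vc=[]
4: 0x35d (blk 53, set 5) → MISS  vc=[]
5: 0x36b (blk 54, set 6) → MISS  vc=[30]
6: 0x1e8 (blk 30, set 6) → VC-HIT  vc=[54]
7: 0xd2 (blk 13, set 5) → MISS  vc=[54, 53]
8: 0xd6 (blk 13, set 5) → L1-HIT  vc=[54, 53]
9: 0xd6 (blk 13, set 5) → L1-HIT  vc=[54, 53]
10: 0x1c6 (blk 28, set 4) → L1-HIT  vc=[54, 53]
11: 0xd2 (blk 13, set 5) → L1-HIT  vc=[54, 53]
12: 0x35e (blk 53, set 5) → VC-HIT  vc=[54, 13]
13: 0xd5 (blk 13, set 5) → VC-HIT  vc=[54, 53]
14: 0x35f (blk 53, set 5) → VC-HIT  vc=[54, 13]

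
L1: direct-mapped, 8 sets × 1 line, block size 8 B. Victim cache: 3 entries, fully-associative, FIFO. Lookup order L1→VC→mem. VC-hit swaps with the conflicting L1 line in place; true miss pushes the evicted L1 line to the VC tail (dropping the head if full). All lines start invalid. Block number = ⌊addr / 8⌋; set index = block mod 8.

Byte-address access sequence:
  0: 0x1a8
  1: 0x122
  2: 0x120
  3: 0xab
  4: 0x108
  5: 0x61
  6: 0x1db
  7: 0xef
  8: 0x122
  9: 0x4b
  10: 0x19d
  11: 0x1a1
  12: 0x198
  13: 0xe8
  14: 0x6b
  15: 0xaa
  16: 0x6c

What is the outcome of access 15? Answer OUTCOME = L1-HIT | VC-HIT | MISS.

OUTCOME = MISS

  [0] addr=0x1a8 blk=53 s=5: MISS | VC []
  [1] addr=0x122 blk=36 s=4: MISS | VC []
  [2] addr=0x120 blk=36 s=4: L1-HIT | VC []
  [3] addr=0xab blk=21 s=5: MISS | VC [53]
  [4] addr=0x108 blk=33 s=1: MISS | VC [53]
  [5] addr=0x61 blk=12 s=4: MISS | VC [53, 36]
  [6] addr=0x1db blk=59 s=3: MISS | VC [53, 36]
  [7] addr=0xef blk=29 s=5: MISS | VC [53, 36, 21]
  [8] addr=0x122 blk=36 s=4: VC-HIT | VC [53, 12, 21]
  [9] addr=0x4b blk=9 s=1: MISS | VC [12, 21, 33]
  [10] addr=0x19d blk=51 s=3: MISS | VC [21, 33, 59]
  [11] addr=0x1a1 blk=52 s=4: MISS | VC [33, 59, 36]
  [12] addr=0x198 blk=51 s=3: L1-HIT | VC [33, 59, 36]
  [13] addr=0xe8 blk=29 s=5: L1-HIT | VC [33, 59, 36]
  [14] addr=0x6b blk=13 s=5: MISS | VC [59, 36, 29]
  [15] addr=0xaa blk=21 s=5: MISS | VC [36, 29, 13]
  [16] addr=0x6c blk=13 s=5: VC-HIT | VC [36, 29, 21]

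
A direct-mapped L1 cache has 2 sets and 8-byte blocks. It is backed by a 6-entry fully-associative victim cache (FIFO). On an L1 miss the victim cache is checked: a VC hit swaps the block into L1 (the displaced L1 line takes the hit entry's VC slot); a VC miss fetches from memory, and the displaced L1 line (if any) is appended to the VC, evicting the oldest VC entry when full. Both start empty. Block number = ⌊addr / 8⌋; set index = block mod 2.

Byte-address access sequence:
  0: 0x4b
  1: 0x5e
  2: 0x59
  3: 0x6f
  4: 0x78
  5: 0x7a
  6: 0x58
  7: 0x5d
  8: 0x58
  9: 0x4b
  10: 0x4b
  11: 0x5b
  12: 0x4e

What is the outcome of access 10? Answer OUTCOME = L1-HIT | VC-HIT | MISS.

  [0] addr=0x4b blk=9 s=1: MISS | VC []
  [1] addr=0x5e blk=11 s=1: MISS | VC [9]
  [2] addr=0x59 blk=11 s=1: L1-HIT | VC [9]
  [3] addr=0x6f blk=13 s=1: MISS | VC [9, 11]
  [4] addr=0x78 blk=15 s=1: MISS | VC [9, 11, 13]
  [5] addr=0x7a blk=15 s=1: L1-HIT | VC [9, 11, 13]
  [6] addr=0x58 blk=11 s=1: VC-HIT | VC [9, 15, 13]
  [7] addr=0x5d blk=11 s=1: L1-HIT | VC [9, 15, 13]
  [8] addr=0x58 blk=11 s=1: L1-HIT | VC [9, 15, 13]
  [9] addr=0x4b blk=9 s=1: VC-HIT | VC [11, 15, 13]
  [10] addr=0x4b blk=9 s=1: L1-HIT | VC [11, 15, 13]
  [11] addr=0x5b blk=11 s=1: VC-HIT | VC [9, 15, 13]
  [12] addr=0x4e blk=9 s=1: VC-HIT | VC [11, 15, 13]

OUTCOME = L1-HIT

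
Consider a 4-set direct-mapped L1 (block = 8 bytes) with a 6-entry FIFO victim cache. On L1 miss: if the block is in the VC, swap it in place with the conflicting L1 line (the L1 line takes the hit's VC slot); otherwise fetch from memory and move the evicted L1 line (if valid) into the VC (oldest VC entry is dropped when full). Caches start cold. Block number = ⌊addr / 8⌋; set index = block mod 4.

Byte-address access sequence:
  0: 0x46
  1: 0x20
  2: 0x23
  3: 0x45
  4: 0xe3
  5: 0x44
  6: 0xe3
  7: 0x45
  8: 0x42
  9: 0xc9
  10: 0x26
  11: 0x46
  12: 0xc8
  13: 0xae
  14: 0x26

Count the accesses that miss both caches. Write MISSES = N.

0: 0x46 (blk 8, set 0) → MISS  vc=[]
1: 0x20 (blk 4, set 0) → MISS  vc=[8]
2: 0x23 (blk 4, set 0) → L1-HIT  vc=[8]
3: 0x45 (blk 8, set 0) → VC-HIT  vc=[4]
4: 0xe3 (blk 28, set 0) → MISS  vc=[4, 8]
5: 0x44 (blk 8, set 0) → VC-HIT  vc=[4, 28]
6: 0xe3 (blk 28, set 0) → VC-HIT  vc=[4, 8]
7: 0x45 (blk 8, set 0) → VC-HIT  vc=[4, 28]
8: 0x42 (blk 8, set 0) → L1-HIT  vc=[4, 28]
9: 0xc9 (blk 25, set 1) → MISS  vc=[4, 28]
10: 0x26 (blk 4, set 0) → VC-HIT  vc=[8, 28]
11: 0x46 (blk 8, set 0) → VC-HIT  vc=[4, 28]
12: 0xc8 (blk 25, set 1) → L1-HIT  vc=[4, 28]
13: 0xae (blk 21, set 1) → MISS  vc=[4, 28, 25]
14: 0x26 (blk 4, set 0) → VC-HIT  vc=[8, 28, 25]

MISSES = 5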